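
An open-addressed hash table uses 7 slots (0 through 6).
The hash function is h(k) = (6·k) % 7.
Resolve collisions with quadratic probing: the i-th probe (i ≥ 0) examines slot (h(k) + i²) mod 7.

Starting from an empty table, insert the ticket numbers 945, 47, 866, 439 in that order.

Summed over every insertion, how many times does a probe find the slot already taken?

945 hashes to 0; slot 0 is free → place at 0.
47 hashes to 2; slot 2 is free → place at 2.
866 hashes to 2; 2 taken → place at 3.
439 hashes to 2; 2,3 taken → place at 6.
Table: [945, _, 47, 866, _, _, 439]

3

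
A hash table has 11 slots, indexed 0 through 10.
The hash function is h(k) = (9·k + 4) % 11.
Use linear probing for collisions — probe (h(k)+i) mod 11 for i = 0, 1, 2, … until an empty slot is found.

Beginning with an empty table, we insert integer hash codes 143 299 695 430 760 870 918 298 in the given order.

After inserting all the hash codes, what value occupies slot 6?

918

143 hashes to 4; slot 4 is free -> place at 4.
299 hashes to 0; slot 0 is free -> place at 0.
695 hashes to 0; 0 taken -> place at 1.
430 hashes to 2; slot 2 is free -> place at 2.
760 hashes to 2; 2 taken -> place at 3.
870 hashes to 2; 2,3,4 taken -> place at 5.
918 hashes to 5; 5 taken -> place at 6.
298 hashes to 2; 2,3,4,5,6 taken -> place at 7.
Table: [299, 695, 430, 760, 143, 870, 918, 298, ∅, ∅, ∅]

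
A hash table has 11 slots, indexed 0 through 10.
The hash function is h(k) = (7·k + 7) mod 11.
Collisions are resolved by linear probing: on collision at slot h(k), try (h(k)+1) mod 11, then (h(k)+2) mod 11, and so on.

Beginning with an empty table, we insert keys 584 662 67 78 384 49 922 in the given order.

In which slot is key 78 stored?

Insert 584: h=3, slot 3 empty -> index 3.
Insert 662: h=10, slot 10 empty -> index 10.
Insert 67: h=3, slot 3 occupied -> index 4.
Insert 78: h=3, slots 3,4 occupied -> index 5.
Insert 384: h=0, slot 0 empty -> index 0.
Insert 49: h=9, slot 9 empty -> index 9.
Insert 922: h=4, slots 4,5 occupied -> index 6.
Table: [384, ., ., 584, 67, 78, 922, ., ., 49, 662]

5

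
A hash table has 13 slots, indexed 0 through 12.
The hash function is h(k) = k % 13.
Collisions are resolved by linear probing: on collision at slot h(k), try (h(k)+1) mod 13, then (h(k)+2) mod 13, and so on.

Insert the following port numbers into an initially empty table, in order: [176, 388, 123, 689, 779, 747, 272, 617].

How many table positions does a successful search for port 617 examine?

176 hashes to 7; slot 7 is free -> place at 7.
388 hashes to 11; slot 11 is free -> place at 11.
123 hashes to 6; slot 6 is free -> place at 6.
689 hashes to 0; slot 0 is free -> place at 0.
779 hashes to 12; slot 12 is free -> place at 12.
747 hashes to 6; 6,7 taken -> place at 8.
272 hashes to 12; 12,0 taken -> place at 1.
617 hashes to 6; 6,7,8 taken -> place at 9.
Table: [689, 272, ∅, ∅, ∅, ∅, 123, 176, 747, 617, ∅, 388, 779]
Lookup 617: h=6, probe 6,7,8,9 → found at 9.

4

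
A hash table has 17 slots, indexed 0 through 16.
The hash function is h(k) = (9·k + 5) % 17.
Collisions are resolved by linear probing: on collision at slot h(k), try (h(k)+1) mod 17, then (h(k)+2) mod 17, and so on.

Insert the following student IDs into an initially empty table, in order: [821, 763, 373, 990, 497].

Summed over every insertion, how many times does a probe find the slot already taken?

1

Insert 821: h=16, slot 16 empty => index 16.
Insert 763: h=4, slot 4 empty => index 4.
Insert 373: h=13, slot 13 empty => index 13.
Insert 990: h=7, slot 7 empty => index 7.
Insert 497: h=7, slot 7 occupied => index 8.
Table: [—, —, —, —, 763, —, —, 990, 497, —, —, —, —, 373, —, —, 821]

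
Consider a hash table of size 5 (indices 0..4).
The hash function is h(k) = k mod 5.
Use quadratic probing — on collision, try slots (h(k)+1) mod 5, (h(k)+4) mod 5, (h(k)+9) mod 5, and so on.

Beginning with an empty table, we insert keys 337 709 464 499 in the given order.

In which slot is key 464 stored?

Insert 337: h=2, slot 2 empty -> index 2.
Insert 709: h=4, slot 4 empty -> index 4.
Insert 464: h=4, slot 4 occupied -> index 0.
Insert 499: h=4, slots 4,0 occupied -> index 3.
Table: [464, -, 337, 499, 709]

0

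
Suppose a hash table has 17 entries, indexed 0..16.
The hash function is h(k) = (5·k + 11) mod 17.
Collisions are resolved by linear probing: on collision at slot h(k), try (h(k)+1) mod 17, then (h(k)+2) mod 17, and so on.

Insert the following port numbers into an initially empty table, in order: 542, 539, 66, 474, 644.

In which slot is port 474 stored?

4

542 hashes to 1; slot 1 is free => place at 1.
539 hashes to 3; slot 3 is free => place at 3.
66 hashes to 1; 1 taken => place at 2.
474 hashes to 1; 1,2,3 taken => place at 4.
644 hashes to 1; 1,2,3,4 taken => place at 5.
Table: [-, 542, 66, 539, 474, 644, -, -, -, -, -, -, -, -, -, -, -]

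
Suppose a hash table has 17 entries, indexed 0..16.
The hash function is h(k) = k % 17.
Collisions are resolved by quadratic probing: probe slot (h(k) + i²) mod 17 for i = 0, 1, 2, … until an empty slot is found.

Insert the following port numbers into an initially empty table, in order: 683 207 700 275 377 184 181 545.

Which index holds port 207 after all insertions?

4

683 hashes to 3; slot 3 is free → place at 3.
207 hashes to 3; 3 taken → place at 4.
700 hashes to 3; 3,4 taken → place at 7.
275 hashes to 3; 3,4,7 taken → place at 12.
377 hashes to 3; 3,4,7,12 taken → place at 2.
184 hashes to 14; slot 14 is free → place at 14.
181 hashes to 11; slot 11 is free → place at 11.
545 hashes to 1; slot 1 is free → place at 1.
Table: [∅, 545, 377, 683, 207, ∅, ∅, 700, ∅, ∅, ∅, 181, 275, ∅, 184, ∅, ∅]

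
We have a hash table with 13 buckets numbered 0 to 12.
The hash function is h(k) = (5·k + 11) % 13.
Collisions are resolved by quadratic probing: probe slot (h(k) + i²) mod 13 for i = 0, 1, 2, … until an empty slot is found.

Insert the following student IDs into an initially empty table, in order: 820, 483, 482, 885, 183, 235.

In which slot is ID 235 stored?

820 hashes to 3; slot 3 is free -> place at 3.
483 hashes to 8; slot 8 is free -> place at 8.
482 hashes to 3; 3 taken -> place at 4.
885 hashes to 3; 3,4 taken -> place at 7.
183 hashes to 3; 3,4,7 taken -> place at 12.
235 hashes to 3; 3,4,7,12 taken -> place at 6.
Table: [-, -, -, 820, 482, -, 235, 885, 483, -, -, -, 183]

6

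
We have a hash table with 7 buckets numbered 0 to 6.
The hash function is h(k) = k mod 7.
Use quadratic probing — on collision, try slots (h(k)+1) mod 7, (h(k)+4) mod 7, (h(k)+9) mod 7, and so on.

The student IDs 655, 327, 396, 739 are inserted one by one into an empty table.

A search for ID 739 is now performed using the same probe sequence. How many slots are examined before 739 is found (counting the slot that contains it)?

Insert 655: h=4, slot 4 empty -> index 4.
Insert 327: h=5, slot 5 empty -> index 5.
Insert 396: h=4, slots 4,5 occupied -> index 1.
Insert 739: h=4, slots 4,5,1 occupied -> index 6.
Table: [., 396, ., ., 655, 327, 739]
Lookup 739: h=4, probe 4,5,1,6 → found at 6.

4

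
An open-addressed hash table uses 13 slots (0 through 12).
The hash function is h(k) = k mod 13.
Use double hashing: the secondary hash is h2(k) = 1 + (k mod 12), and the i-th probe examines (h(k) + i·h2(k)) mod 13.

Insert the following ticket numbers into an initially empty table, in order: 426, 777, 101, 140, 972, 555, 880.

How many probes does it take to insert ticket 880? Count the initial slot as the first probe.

2

426: h=10 => slot 10
777: h=10, h2=10, probe 10,7 => slot 7
101: h=10, h2=6, probe 10,3 => slot 3
140: h=10, h2=9, probe 10,6 => slot 6
972: h=10, h2=1, probe 10,11 => slot 11
555: h=9 => slot 9
880: h=9, h2=5, probe 9,1 => slot 1
Table: [∅, 880, ∅, 101, ∅, ∅, 140, 777, ∅, 555, 426, 972, ∅]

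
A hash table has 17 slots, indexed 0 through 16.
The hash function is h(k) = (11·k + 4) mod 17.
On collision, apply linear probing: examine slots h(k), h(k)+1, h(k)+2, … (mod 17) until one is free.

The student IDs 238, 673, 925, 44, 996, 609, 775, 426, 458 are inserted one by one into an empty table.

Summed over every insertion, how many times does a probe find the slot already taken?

11

Insert 238: h=4, slot 4 empty => index 4.
Insert 673: h=12, slot 12 empty => index 12.
Insert 925: h=13, slot 13 empty => index 13.
Insert 44: h=12, slots 12,13 occupied => index 14.
Insert 996: h=12, slots 12,13,14 occupied => index 15.
Insert 609: h=5, slot 5 empty => index 5.
Insert 775: h=12, slots 12,13,14,15 occupied => index 16.
Insert 426: h=15, slots 15,16 occupied => index 0.
Insert 458: h=10, slot 10 empty => index 10.
Table: [426, —, —, —, 238, 609, —, —, —, —, 458, —, 673, 925, 44, 996, 775]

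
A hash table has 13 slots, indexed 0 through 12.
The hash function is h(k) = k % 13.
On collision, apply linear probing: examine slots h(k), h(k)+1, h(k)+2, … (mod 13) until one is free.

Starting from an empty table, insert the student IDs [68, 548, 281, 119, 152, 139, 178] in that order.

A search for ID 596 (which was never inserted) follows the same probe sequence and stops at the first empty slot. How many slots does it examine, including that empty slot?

68 hashes to 3; slot 3 is free -> place at 3.
548 hashes to 2; slot 2 is free -> place at 2.
281 hashes to 8; slot 8 is free -> place at 8.
119 hashes to 2; 2,3 taken -> place at 4.
152 hashes to 9; slot 9 is free -> place at 9.
139 hashes to 9; 9 taken -> place at 10.
178 hashes to 9; 9,10 taken -> place at 11.
Table: [∅, ∅, 548, 68, 119, ∅, ∅, ∅, 281, 152, 139, 178, ∅]
Lookup 596: h=11, probe 11,12 → slot 12 empty, not found.

2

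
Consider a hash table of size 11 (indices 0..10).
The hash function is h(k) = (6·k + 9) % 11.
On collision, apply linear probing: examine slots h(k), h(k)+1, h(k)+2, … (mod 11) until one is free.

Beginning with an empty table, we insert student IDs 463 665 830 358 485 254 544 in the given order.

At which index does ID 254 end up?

8

Insert 463: h=4, slot 4 empty → index 4.
Insert 665: h=6, slot 6 empty → index 6.
Insert 830: h=6, slot 6 occupied → index 7.
Insert 358: h=1, slot 1 empty → index 1.
Insert 485: h=4, slot 4 occupied → index 5.
Insert 254: h=4, slots 4,5,6,7 occupied → index 8.
Insert 544: h=6, slots 6,7,8 occupied → index 9.
Table: [_, 358, _, _, 463, 485, 665, 830, 254, 544, _]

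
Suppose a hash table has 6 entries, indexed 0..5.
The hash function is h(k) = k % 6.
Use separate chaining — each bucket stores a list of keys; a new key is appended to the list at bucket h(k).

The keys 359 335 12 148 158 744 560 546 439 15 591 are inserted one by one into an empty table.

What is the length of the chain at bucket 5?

2

Insert 359: h=5, bucket 5 empty -> new chain.
Insert 335: h=5, bucket 5 nonempty -> append to chain.
Insert 12: h=0, bucket 0 empty -> new chain.
Insert 148: h=4, bucket 4 empty -> new chain.
Insert 158: h=2, bucket 2 empty -> new chain.
Insert 744: h=0, bucket 0 nonempty -> append to chain.
Insert 560: h=2, bucket 2 nonempty -> append to chain.
Insert 546: h=0, bucket 0 nonempty -> append to chain.
Insert 439: h=1, bucket 1 empty -> new chain.
Insert 15: h=3, bucket 3 empty -> new chain.
Insert 591: h=3, bucket 3 nonempty -> append to chain.
Final buckets:
0: 12 -> 744 -> 546
1: 439
2: 158 -> 560
3: 15 -> 591
4: 148
5: 359 -> 335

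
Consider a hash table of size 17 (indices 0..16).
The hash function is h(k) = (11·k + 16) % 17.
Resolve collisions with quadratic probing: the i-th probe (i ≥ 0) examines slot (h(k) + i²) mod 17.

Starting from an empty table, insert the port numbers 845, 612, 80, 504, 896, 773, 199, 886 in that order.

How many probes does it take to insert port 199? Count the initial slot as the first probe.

5

Insert 845: h=12, slot 12 empty -> index 12.
Insert 612: h=16, slot 16 empty -> index 16.
Insert 80: h=12, slot 12 occupied -> index 13.
Insert 504: h=1, slot 1 empty -> index 1.
Insert 896: h=12, slots 12,13,16 occupied -> index 4.
Insert 773: h=2, slot 2 empty -> index 2.
Insert 199: h=12, slots 12,13,16,4 occupied -> index 11.
Insert 886: h=4, slot 4 occupied -> index 5.
Table: [-, 504, 773, -, 896, 886, -, -, -, -, -, 199, 845, 80, -, -, 612]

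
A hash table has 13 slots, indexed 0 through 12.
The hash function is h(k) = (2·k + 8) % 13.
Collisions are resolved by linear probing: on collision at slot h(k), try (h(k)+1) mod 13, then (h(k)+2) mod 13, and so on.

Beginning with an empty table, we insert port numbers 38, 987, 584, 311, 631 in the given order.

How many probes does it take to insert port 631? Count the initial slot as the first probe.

2

Insert 38: h=6, slot 6 empty => index 6.
Insert 987: h=6, slot 6 occupied => index 7.
Insert 584: h=6, slots 6,7 occupied => index 8.
Insert 311: h=6, slots 6,7,8 occupied => index 9.
Insert 631: h=9, slot 9 occupied => index 10.
Table: [_, _, _, _, _, _, 38, 987, 584, 311, 631, _, _]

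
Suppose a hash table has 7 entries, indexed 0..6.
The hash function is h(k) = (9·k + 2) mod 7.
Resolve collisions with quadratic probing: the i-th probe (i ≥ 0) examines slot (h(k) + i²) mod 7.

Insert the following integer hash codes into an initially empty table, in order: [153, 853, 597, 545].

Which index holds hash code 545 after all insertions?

153 hashes to 0; slot 0 is free => place at 0.
853 hashes to 0; 0 taken => place at 1.
597 hashes to 6; slot 6 is free => place at 6.
545 hashes to 0; 0,1 taken => place at 4.
Table: [153, 853, —, —, 545, —, 597]

4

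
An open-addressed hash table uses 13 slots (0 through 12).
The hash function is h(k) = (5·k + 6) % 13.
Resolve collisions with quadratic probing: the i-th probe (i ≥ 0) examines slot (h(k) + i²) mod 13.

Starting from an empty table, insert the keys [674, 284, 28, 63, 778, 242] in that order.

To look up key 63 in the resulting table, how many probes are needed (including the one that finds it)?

3

674: h=9 → slot 9
284: h=9, probe 9,10 → slot 10
28: h=3 → slot 3
63: h=9, probe 9,10,0 → slot 0
778: h=9, probe 9,10,0,5 → slot 5
242: h=7 → slot 7
Table: [63, ∅, ∅, 28, ∅, 778, ∅, 242, ∅, 674, 284, ∅, ∅]
Lookup 63: h=9, probe 9,10,0 → found at 0.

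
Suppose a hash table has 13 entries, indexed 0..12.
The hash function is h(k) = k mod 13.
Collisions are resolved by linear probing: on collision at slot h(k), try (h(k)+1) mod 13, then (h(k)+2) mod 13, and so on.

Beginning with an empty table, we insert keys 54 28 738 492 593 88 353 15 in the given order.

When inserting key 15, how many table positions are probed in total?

54 hashes to 2; slot 2 is free => place at 2.
28 hashes to 2; 2 taken => place at 3.
738 hashes to 10; slot 10 is free => place at 10.
492 hashes to 11; slot 11 is free => place at 11.
593 hashes to 8; slot 8 is free => place at 8.
88 hashes to 10; 10,11 taken => place at 12.
353 hashes to 2; 2,3 taken => place at 4.
15 hashes to 2; 2,3,4 taken => place at 5.
Table: [_, _, 54, 28, 353, 15, _, _, 593, _, 738, 492, 88]

4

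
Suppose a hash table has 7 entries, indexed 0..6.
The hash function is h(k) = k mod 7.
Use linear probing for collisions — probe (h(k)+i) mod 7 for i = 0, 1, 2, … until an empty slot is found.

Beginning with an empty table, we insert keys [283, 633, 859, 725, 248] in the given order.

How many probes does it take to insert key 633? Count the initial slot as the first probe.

2

283 hashes to 3; slot 3 is free => place at 3.
633 hashes to 3; 3 taken => place at 4.
859 hashes to 5; slot 5 is free => place at 5.
725 hashes to 4; 4,5 taken => place at 6.
248 hashes to 3; 3,4,5,6 taken => place at 0.
Table: [248, ∅, ∅, 283, 633, 859, 725]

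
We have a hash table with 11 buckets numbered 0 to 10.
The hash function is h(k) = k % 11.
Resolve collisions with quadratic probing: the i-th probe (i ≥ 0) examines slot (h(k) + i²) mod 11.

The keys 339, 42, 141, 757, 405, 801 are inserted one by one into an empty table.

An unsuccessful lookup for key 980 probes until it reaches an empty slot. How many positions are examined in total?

3

Insert 339: h=9, slot 9 empty → index 9.
Insert 42: h=9, slot 9 occupied → index 10.
Insert 141: h=9, slots 9,10 occupied → index 2.
Insert 757: h=9, slots 9,10,2 occupied → index 7.
Insert 405: h=9, slots 9,10,2,7 occupied → index 3.
Insert 801: h=9, slots 9,10,2,7,3 occupied → index 1.
Table: [_, 801, 141, 405, _, _, _, 757, _, 339, 42]
Lookup 980: h=1, probe 1,2,5 → slot 5 empty, not found.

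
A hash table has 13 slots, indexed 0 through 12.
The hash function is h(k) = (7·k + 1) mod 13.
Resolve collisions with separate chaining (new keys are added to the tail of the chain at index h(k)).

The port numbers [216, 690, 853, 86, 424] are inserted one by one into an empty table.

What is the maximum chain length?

216 -> bucket 5
690 -> bucket 8
853 -> bucket 5 (collision)
86 -> bucket 5 (collision)
424 -> bucket 5 (collision)
Final buckets:
0: -
1: -
2: -
3: -
4: -
5: 216 -> 853 -> 86 -> 424
6: -
7: -
8: 690
9: -
10: -
11: -
12: -

4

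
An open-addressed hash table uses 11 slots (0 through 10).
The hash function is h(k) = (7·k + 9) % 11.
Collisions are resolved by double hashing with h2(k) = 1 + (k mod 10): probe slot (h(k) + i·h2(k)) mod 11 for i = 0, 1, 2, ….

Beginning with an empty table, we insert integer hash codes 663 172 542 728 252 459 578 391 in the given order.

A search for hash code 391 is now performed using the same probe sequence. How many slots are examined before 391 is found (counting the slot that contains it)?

663 hashes to 8; slot 8 is free => place at 8.
172 hashes to 3; slot 3 is free => place at 3.
542 hashes to 8, h2=3; 8 taken => place at 0.
728 hashes to 1; slot 1 is free => place at 1.
252 hashes to 2; slot 2 is free => place at 2.
459 hashes to 10; slot 10 is free => place at 10.
578 hashes to 7; slot 7 is free => place at 7.
391 hashes to 7, h2=2; 7 taken => place at 9.
Table: [542, 728, 252, 172, —, —, —, 578, 663, 391, 459]
Lookup 391: h=7, h2=2, probe 7,9 → found at 9.

2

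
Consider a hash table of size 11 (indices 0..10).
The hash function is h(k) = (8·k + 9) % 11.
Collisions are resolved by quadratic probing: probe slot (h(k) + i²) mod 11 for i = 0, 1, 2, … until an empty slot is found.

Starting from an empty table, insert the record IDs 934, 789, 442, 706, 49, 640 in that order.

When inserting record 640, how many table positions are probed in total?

5

934: h=1 => slot 1
789: h=7 => slot 7
442: h=3 => slot 3
706: h=3, probe 3,4 => slot 4
49: h=5 => slot 5
640: h=3, probe 3,4,7,1,8 => slot 8
Table: [—, 934, —, 442, 706, 49, —, 789, 640, —, —]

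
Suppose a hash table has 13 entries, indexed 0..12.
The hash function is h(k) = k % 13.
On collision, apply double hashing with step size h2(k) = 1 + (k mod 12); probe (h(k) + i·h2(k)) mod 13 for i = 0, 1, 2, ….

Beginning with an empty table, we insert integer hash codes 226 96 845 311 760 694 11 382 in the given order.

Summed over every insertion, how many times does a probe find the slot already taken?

6

226: h=5 → slot 5
96: h=5, h2=1, probe 5,6 → slot 6
845: h=0 → slot 0
311: h=12 → slot 12
760: h=6, h2=5, probe 6,11 → slot 11
694: h=5, h2=11, probe 5,3 → slot 3
11: h=11, h2=12, probe 11,10 → slot 10
382: h=5, h2=11, probe 5,3,1 → slot 1
Table: [845, 382, ., 694, ., 226, 96, ., ., ., 11, 760, 311]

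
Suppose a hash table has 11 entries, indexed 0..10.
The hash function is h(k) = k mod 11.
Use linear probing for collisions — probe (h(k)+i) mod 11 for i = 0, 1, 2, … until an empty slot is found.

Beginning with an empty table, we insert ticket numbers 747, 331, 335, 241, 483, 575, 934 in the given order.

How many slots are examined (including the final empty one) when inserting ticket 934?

6

747 hashes to 10; slot 10 is free => place at 10.
331 hashes to 1; slot 1 is free => place at 1.
335 hashes to 5; slot 5 is free => place at 5.
241 hashes to 10; 10 taken => place at 0.
483 hashes to 10; 10,0,1 taken => place at 2.
575 hashes to 3; slot 3 is free => place at 3.
934 hashes to 10; 10,0,1,2,3 taken => place at 4.
Table: [241, 331, 483, 575, 934, 335, ., ., ., ., 747]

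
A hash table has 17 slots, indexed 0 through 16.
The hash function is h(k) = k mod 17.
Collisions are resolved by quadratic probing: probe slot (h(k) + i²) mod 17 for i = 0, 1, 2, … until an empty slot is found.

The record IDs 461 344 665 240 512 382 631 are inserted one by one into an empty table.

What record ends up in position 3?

665

Insert 461: h=2, slot 2 empty -> index 2.
Insert 344: h=4, slot 4 empty -> index 4.
Insert 665: h=2, slot 2 occupied -> index 3.
Insert 240: h=2, slots 2,3 occupied -> index 6.
Insert 512: h=2, slots 2,3,6 occupied -> index 11.
Insert 382: h=8, slot 8 empty -> index 8.
Insert 631: h=2, slots 2,3,6,11 occupied -> index 1.
Table: [—, 631, 461, 665, 344, —, 240, —, 382, —, —, 512, —, —, —, —, —]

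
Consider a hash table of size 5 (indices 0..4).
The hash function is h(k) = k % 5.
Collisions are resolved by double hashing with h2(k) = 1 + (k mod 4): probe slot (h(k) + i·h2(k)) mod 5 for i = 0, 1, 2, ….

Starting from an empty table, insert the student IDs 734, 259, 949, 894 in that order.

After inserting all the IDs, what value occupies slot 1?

Insert 734: h=4, slot 4 empty → index 4.
Insert 259: h=4, h2=4, slot 4 occupied → index 3.
Insert 949: h=4, h2=2, slot 4 occupied → index 1.
Insert 894: h=4, h2=3, slot 4 occupied → index 2.
Table: [-, 949, 894, 259, 734]

949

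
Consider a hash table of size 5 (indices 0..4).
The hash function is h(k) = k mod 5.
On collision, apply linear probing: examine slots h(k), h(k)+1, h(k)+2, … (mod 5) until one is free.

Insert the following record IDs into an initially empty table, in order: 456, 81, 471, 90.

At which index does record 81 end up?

2

Insert 456: h=1, slot 1 empty → index 1.
Insert 81: h=1, slot 1 occupied → index 2.
Insert 471: h=1, slots 1,2 occupied → index 3.
Insert 90: h=0, slot 0 empty → index 0.
Table: [90, 456, 81, 471, ∅]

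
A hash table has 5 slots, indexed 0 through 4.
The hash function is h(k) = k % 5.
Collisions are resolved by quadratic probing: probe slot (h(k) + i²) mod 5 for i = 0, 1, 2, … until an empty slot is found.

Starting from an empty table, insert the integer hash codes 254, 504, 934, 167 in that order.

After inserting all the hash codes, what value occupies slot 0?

254 hashes to 4; slot 4 is free => place at 4.
504 hashes to 4; 4 taken => place at 0.
934 hashes to 4; 4,0 taken => place at 3.
167 hashes to 2; slot 2 is free => place at 2.
Table: [504, -, 167, 934, 254]

504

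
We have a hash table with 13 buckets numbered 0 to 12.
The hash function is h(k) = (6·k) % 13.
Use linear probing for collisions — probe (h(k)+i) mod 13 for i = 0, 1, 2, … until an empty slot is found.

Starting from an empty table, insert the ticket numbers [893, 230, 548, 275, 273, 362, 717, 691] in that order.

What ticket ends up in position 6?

893: h=2 => slot 2
230: h=2, probe 2,3 => slot 3
548: h=12 => slot 12
275: h=12, probe 12,0 => slot 0
273: h=0, probe 0,1 => slot 1
362: h=1, probe 1,2,3,4 => slot 4
717: h=12, probe 12,0,1,2,3,4,5 => slot 5
691: h=12, probe 12,0,1,2,3,4,5,6 => slot 6
Table: [275, 273, 893, 230, 362, 717, 691, —, —, —, —, —, 548]

691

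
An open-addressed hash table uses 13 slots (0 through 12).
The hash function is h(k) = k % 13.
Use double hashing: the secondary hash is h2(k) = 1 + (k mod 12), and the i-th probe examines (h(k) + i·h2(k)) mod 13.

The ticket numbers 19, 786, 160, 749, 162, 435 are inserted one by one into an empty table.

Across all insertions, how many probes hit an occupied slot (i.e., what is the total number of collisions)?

4

19 hashes to 6; slot 6 is free => place at 6.
786 hashes to 6, h2=7; 6 taken => place at 0.
160 hashes to 4; slot 4 is free => place at 4.
749 hashes to 8; slot 8 is free => place at 8.
162 hashes to 6, h2=7; 6,0 taken => place at 7.
435 hashes to 6, h2=4; 6 taken => place at 10.
Table: [786, _, _, _, 160, _, 19, 162, 749, _, 435, _, _]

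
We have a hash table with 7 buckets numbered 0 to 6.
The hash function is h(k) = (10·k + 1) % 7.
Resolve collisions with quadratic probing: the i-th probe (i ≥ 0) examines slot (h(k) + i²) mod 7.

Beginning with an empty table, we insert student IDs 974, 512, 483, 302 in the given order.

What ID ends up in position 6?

302

974: h=4 → slot 4
512: h=4, probe 4,5 → slot 5
483: h=1 → slot 1
302: h=4, probe 4,5,1,6 → slot 6
Table: [—, 483, —, —, 974, 512, 302]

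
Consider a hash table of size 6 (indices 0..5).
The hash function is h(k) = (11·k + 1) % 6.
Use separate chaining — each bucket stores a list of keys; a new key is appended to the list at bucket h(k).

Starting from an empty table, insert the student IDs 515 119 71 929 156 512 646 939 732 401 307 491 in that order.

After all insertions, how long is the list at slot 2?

6

Insert 515: h=2, bucket 2 empty -> new chain.
Insert 119: h=2, bucket 2 nonempty -> append to chain.
Insert 71: h=2, bucket 2 nonempty -> append to chain.
Insert 929: h=2, bucket 2 nonempty -> append to chain.
Insert 156: h=1, bucket 1 empty -> new chain.
Insert 512: h=5, bucket 5 empty -> new chain.
Insert 646: h=3, bucket 3 empty -> new chain.
Insert 939: h=4, bucket 4 empty -> new chain.
Insert 732: h=1, bucket 1 nonempty -> append to chain.
Insert 401: h=2, bucket 2 nonempty -> append to chain.
Insert 307: h=0, bucket 0 empty -> new chain.
Insert 491: h=2, bucket 2 nonempty -> append to chain.
Final buckets:
0: 307
1: 156 -> 732
2: 515 -> 119 -> 71 -> 929 -> 401 -> 491
3: 646
4: 939
5: 512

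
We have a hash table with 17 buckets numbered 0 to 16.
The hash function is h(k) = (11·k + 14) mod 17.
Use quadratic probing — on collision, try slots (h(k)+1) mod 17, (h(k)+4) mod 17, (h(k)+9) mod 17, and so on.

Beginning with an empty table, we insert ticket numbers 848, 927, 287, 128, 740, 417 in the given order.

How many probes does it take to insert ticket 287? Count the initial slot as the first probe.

Insert 848: h=9, slot 9 empty → index 9.
Insert 927: h=11, slot 11 empty → index 11.
Insert 287: h=9, slot 9 occupied → index 10.
Insert 128: h=11, slot 11 occupied → index 12.
Insert 740: h=11, slots 11,12 occupied → index 15.
Insert 417: h=11, slots 11,12,15 occupied → index 3.
Table: [-, -, -, 417, -, -, -, -, -, 848, 287, 927, 128, -, -, 740, -]

2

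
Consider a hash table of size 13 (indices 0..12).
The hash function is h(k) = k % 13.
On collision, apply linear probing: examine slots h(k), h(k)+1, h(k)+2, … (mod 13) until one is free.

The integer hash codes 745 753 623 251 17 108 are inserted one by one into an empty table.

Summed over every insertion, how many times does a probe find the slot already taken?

745: h=4 => slot 4
753: h=12 => slot 12
623: h=12, probe 12,0 => slot 0
251: h=4, probe 4,5 => slot 5
17: h=4, probe 4,5,6 => slot 6
108: h=4, probe 4,5,6,7 => slot 7
Table: [623, -, -, -, 745, 251, 17, 108, -, -, -, -, 753]

7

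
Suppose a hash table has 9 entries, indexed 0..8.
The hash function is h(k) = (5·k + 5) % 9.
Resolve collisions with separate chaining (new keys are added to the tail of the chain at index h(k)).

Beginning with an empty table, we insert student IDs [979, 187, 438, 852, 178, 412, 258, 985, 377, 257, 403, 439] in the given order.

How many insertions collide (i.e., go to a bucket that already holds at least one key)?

7

Insert 979: h=4, bucket 4 empty -> new chain.
Insert 187: h=4, bucket 4 nonempty -> append to chain.
Insert 438: h=8, bucket 8 empty -> new chain.
Insert 852: h=8, bucket 8 nonempty -> append to chain.
Insert 178: h=4, bucket 4 nonempty -> append to chain.
Insert 412: h=4, bucket 4 nonempty -> append to chain.
Insert 258: h=8, bucket 8 nonempty -> append to chain.
Insert 985: h=7, bucket 7 empty -> new chain.
Insert 377: h=0, bucket 0 empty -> new chain.
Insert 257: h=3, bucket 3 empty -> new chain.
Insert 403: h=4, bucket 4 nonempty -> append to chain.
Insert 439: h=4, bucket 4 nonempty -> append to chain.
Final buckets:
0: 377
1: ∅
2: ∅
3: 257
4: 979 -> 187 -> 178 -> 412 -> 403 -> 439
5: ∅
6: ∅
7: 985
8: 438 -> 852 -> 258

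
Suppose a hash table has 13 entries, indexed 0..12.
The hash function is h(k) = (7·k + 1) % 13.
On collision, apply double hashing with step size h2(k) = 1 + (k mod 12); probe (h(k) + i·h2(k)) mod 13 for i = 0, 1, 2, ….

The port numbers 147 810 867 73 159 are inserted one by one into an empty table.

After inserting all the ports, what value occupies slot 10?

810

147: h=3 => slot 3
810: h=3, h2=7, probe 3,10 => slot 10
867: h=12 => slot 12
73: h=5 => slot 5
159: h=9 => slot 9
Table: [-, -, -, 147, -, 73, -, -, -, 159, 810, -, 867]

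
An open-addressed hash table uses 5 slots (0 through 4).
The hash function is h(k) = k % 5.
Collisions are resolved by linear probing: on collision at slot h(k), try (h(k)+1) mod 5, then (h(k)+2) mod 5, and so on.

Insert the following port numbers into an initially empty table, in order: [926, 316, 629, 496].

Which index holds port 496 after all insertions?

3

Insert 926: h=1, slot 1 empty → index 1.
Insert 316: h=1, slot 1 occupied → index 2.
Insert 629: h=4, slot 4 empty → index 4.
Insert 496: h=1, slots 1,2 occupied → index 3.
Table: [—, 926, 316, 496, 629]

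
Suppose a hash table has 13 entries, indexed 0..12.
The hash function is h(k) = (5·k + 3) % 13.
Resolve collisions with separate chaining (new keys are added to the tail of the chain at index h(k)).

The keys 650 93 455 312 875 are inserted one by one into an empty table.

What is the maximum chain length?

3

Insert 650: h=3, bucket 3 empty → new chain.
Insert 93: h=0, bucket 0 empty → new chain.
Insert 455: h=3, bucket 3 nonempty → append to chain.
Insert 312: h=3, bucket 3 nonempty → append to chain.
Insert 875: h=10, bucket 10 empty → new chain.
Final buckets:
0: 93
1: .
2: .
3: 650 -> 455 -> 312
4: .
5: .
6: .
7: .
8: .
9: .
10: 875
11: .
12: .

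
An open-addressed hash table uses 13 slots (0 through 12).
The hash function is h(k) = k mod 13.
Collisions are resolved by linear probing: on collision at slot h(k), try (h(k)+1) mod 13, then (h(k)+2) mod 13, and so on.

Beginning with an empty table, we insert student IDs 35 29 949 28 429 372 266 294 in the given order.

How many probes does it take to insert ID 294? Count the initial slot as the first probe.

35: h=9 => slot 9
29: h=3 => slot 3
949: h=0 => slot 0
28: h=2 => slot 2
429: h=0, probe 0,1 => slot 1
372: h=8 => slot 8
266: h=6 => slot 6
294: h=8, probe 8,9,10 => slot 10
Table: [949, 429, 28, 29, ., ., 266, ., 372, 35, 294, ., .]

3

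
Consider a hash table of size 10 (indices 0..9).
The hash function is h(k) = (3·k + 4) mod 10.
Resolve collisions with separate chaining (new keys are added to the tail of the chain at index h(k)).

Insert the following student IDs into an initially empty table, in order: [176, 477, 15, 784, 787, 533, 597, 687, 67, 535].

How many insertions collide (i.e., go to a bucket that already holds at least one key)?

Insert 176: h=2, bucket 2 empty → new chain.
Insert 477: h=5, bucket 5 empty → new chain.
Insert 15: h=9, bucket 9 empty → new chain.
Insert 784: h=6, bucket 6 empty → new chain.
Insert 787: h=5, bucket 5 nonempty → append to chain.
Insert 533: h=3, bucket 3 empty → new chain.
Insert 597: h=5, bucket 5 nonempty → append to chain.
Insert 687: h=5, bucket 5 nonempty → append to chain.
Insert 67: h=5, bucket 5 nonempty → append to chain.
Insert 535: h=9, bucket 9 nonempty → append to chain.
Final buckets:
0: ∅
1: ∅
2: 176
3: 533
4: ∅
5: 477 -> 787 -> 597 -> 687 -> 67
6: 784
7: ∅
8: ∅
9: 15 -> 535

5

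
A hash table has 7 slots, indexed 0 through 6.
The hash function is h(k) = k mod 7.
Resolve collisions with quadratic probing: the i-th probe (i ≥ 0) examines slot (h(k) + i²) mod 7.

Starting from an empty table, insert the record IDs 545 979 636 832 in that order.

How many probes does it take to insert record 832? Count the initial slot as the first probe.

Insert 545: h=6, slot 6 empty => index 6.
Insert 979: h=6, slot 6 occupied => index 0.
Insert 636: h=6, slots 6,0 occupied => index 3.
Insert 832: h=6, slots 6,0,3 occupied => index 1.
Table: [979, 832, —, 636, —, —, 545]

4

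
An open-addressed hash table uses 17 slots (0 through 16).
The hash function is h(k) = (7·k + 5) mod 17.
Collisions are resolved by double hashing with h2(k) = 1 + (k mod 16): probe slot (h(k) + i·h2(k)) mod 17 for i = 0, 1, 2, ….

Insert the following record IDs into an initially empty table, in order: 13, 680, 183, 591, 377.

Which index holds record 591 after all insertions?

13 hashes to 11; slot 11 is free → place at 11.
680 hashes to 5; slot 5 is free → place at 5.
183 hashes to 11, h2=8; 11 taken → place at 2.
591 hashes to 11, h2=16; 11 taken → place at 10.
377 hashes to 9; slot 9 is free → place at 9.
Table: [-, -, 183, -, -, 680, -, -, -, 377, 591, 13, -, -, -, -, -]

10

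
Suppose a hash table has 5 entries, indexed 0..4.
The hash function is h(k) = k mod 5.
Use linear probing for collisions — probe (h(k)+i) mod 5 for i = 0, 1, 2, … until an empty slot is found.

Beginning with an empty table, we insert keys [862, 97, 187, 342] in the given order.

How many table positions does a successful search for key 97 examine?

Insert 862: h=2, slot 2 empty -> index 2.
Insert 97: h=2, slot 2 occupied -> index 3.
Insert 187: h=2, slots 2,3 occupied -> index 4.
Insert 342: h=2, slots 2,3,4 occupied -> index 0.
Table: [342, -, 862, 97, 187]
Lookup 97: h=2, probe 2,3 → found at 3.

2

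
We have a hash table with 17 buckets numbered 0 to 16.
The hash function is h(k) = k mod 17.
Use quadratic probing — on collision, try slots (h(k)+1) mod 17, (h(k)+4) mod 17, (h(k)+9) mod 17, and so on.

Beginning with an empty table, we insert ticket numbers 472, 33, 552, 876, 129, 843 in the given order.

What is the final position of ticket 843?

472: h=13 -> slot 13
33: h=16 -> slot 16
552: h=8 -> slot 8
876: h=9 -> slot 9
129: h=10 -> slot 10
843: h=10, probe 10,11 -> slot 11
Table: [∅, ∅, ∅, ∅, ∅, ∅, ∅, ∅, 552, 876, 129, 843, ∅, 472, ∅, ∅, 33]

11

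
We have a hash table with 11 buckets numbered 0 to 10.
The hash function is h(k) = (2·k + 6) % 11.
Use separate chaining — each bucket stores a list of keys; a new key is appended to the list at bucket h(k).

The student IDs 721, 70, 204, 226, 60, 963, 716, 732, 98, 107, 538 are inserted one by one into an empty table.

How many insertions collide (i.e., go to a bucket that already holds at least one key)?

5

721 -> bucket 7
70 -> bucket 3
204 -> bucket 7 (collision)
226 -> bucket 7 (collision)
60 -> bucket 5
963 -> bucket 7 (collision)
716 -> bucket 8
732 -> bucket 7 (collision)
98 -> bucket 4
107 -> bucket 0
538 -> bucket 4 (collision)
Final buckets:
0: 107
1: .
2: .
3: 70
4: 98 -> 538
5: 60
6: .
7: 721 -> 204 -> 226 -> 963 -> 732
8: 716
9: .
10: .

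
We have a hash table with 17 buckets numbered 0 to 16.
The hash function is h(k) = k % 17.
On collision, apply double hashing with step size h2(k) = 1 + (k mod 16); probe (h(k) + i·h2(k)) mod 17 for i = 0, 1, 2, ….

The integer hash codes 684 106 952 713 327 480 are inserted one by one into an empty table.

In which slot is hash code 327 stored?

Insert 684: h=4, slot 4 empty => index 4.
Insert 106: h=4, h2=11, slot 4 occupied => index 15.
Insert 952: h=0, slot 0 empty => index 0.
Insert 713: h=16, slot 16 empty => index 16.
Insert 327: h=4, h2=8, slot 4 occupied => index 12.
Insert 480: h=4, h2=1, slot 4 occupied => index 5.
Table: [952, ., ., ., 684, 480, ., ., ., ., ., ., 327, ., ., 106, 713]

12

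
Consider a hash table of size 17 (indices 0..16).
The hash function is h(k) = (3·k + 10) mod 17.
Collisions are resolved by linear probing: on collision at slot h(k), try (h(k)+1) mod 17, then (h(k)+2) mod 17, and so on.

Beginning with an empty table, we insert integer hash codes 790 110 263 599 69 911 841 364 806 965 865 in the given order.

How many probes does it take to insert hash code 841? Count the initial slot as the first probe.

790 hashes to 0; slot 0 is free -> place at 0.
110 hashes to 0; 0 taken -> place at 1.
263 hashes to 0; 0,1 taken -> place at 2.
599 hashes to 5; slot 5 is free -> place at 5.
69 hashes to 13; slot 13 is free -> place at 13.
911 hashes to 6; slot 6 is free -> place at 6.
841 hashes to 0; 0,1,2 taken -> place at 3.
364 hashes to 14; slot 14 is free -> place at 14.
806 hashes to 14; 14 taken -> place at 15.
965 hashes to 15; 15 taken -> place at 16.
865 hashes to 4; slot 4 is free -> place at 4.
Table: [790, 110, 263, 841, 865, 599, 911, _, _, _, _, _, _, 69, 364, 806, 965]

4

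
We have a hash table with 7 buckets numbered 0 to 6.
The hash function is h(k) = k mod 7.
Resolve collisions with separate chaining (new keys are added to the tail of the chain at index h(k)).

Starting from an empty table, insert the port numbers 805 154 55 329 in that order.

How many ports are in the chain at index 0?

3

805 → bucket 0
154 → bucket 0 (collision)
55 → bucket 6
329 → bucket 0 (collision)
Final buckets:
0: 805 -> 154 -> 329
1: ∅
2: ∅
3: ∅
4: ∅
5: ∅
6: 55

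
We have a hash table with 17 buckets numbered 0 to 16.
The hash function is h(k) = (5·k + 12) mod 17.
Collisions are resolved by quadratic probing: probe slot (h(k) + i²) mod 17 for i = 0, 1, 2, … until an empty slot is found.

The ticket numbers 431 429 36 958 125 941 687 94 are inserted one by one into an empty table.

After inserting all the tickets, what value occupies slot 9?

958

Insert 431: h=8, slot 8 empty -> index 8.
Insert 429: h=15, slot 15 empty -> index 15.
Insert 36: h=5, slot 5 empty -> index 5.
Insert 958: h=8, slot 8 occupied -> index 9.
Insert 125: h=8, slots 8,9 occupied -> index 12.
Insert 941: h=8, slots 8,9,12 occupied -> index 0.
Insert 687: h=13, slot 13 empty -> index 13.
Insert 94: h=6, slot 6 empty -> index 6.
Table: [941, ., ., ., ., 36, 94, ., 431, 958, ., ., 125, 687, ., 429, .]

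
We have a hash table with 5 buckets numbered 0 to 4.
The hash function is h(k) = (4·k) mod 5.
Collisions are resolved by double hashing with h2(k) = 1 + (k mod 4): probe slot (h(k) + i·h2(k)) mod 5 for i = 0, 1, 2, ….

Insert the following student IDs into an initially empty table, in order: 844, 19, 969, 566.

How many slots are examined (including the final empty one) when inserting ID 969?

844 hashes to 1; slot 1 is free -> place at 1.
19 hashes to 1, h2=4; 1 taken -> place at 0.
969 hashes to 1, h2=2; 1 taken -> place at 3.
566 hashes to 4; slot 4 is free -> place at 4.
Table: [19, 844, ., 969, 566]

2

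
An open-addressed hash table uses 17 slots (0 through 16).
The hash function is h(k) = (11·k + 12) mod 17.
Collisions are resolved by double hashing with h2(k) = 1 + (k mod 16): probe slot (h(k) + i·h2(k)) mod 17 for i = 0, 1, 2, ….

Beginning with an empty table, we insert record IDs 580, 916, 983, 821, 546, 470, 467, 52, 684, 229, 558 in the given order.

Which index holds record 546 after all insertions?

3

580 hashes to 0; slot 0 is free -> place at 0.
916 hashes to 7; slot 7 is free -> place at 7.
983 hashes to 13; slot 13 is free -> place at 13.
821 hashes to 16; slot 16 is free -> place at 16.
546 hashes to 0, h2=3; 0 taken -> place at 3.
470 hashes to 14; slot 14 is free -> place at 14.
467 hashes to 15; slot 15 is free -> place at 15.
52 hashes to 6; slot 6 is free -> place at 6.
684 hashes to 5; slot 5 is free -> place at 5.
229 hashes to 15, h2=6; 15 taken -> place at 4.
558 hashes to 13, h2=15; 13 taken -> place at 11.
Table: [580, ., ., 546, 229, 684, 52, 916, ., ., ., 558, ., 983, 470, 467, 821]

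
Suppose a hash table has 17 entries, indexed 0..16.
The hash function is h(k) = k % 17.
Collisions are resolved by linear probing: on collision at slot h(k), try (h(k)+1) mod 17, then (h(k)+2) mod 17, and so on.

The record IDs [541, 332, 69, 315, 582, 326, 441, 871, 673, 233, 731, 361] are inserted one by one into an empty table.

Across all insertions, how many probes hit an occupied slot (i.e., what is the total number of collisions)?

541 hashes to 14; slot 14 is free -> place at 14.
332 hashes to 9; slot 9 is free -> place at 9.
69 hashes to 1; slot 1 is free -> place at 1.
315 hashes to 9; 9 taken -> place at 10.
582 hashes to 4; slot 4 is free -> place at 4.
326 hashes to 3; slot 3 is free -> place at 3.
441 hashes to 16; slot 16 is free -> place at 16.
871 hashes to 4; 4 taken -> place at 5.
673 hashes to 10; 10 taken -> place at 11.
233 hashes to 12; slot 12 is free -> place at 12.
731 hashes to 0; slot 0 is free -> place at 0.
361 hashes to 4; 4,5 taken -> place at 6.
Table: [731, 69, -, 326, 582, 871, 361, -, -, 332, 315, 673, 233, -, 541, -, 441]

5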